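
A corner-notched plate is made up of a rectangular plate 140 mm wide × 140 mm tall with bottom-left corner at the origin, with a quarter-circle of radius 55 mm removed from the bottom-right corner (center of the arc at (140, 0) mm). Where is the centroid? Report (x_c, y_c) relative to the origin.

x_c = 63.56 mm, y_c = 76.44 mm

plate: A = 140 × 140 = 19600.00, centroid at (70.00, 70.00).
removed quarter-circle: A = −¼π·55² = -2375.83, centroid at (116.66, 23.34).
ΣA = 17224.17 mm²
ΣAx_c = (19600.00)(70.00) + (-2375.83)(116.66) = 1094842.21 mm³
ΣAy_c = (19600.00)(70.00) + (-2375.83)(23.34) = 1316541.67 mm³
x_c = 1094842.21 / 17224.17 = 63.56 mm
y_c = 1316541.67 / 17224.17 = 76.44 mm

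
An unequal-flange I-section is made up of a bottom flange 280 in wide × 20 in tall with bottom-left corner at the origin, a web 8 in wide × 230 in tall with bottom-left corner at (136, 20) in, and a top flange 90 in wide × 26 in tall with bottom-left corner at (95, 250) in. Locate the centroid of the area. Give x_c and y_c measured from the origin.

bottom flange: A = 280 × 20 = 5600.00, centroid at (140.00, 10.00).
web: A = 8 × 230 = 1840.00, centroid at (140.00, 135.00).
top flange: A = 90 × 26 = 2340.00, centroid at (140.00, 263.00).
ΣA = 9780.00 in², ΣAx_c = 1369200.00 in³, ΣAy_c = 919820.00 in³.
x_c = 1369200.00/9780.00 = 140.00 in; y_c = 919820.00/9780.00 = 94.05 in.

x_c = 140.00 in, y_c = 94.05 in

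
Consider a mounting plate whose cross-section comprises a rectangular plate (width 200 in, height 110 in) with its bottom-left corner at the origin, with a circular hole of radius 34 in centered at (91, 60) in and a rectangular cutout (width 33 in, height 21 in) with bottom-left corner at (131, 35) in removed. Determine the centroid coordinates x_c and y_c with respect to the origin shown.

x_c = 99.99 in, y_c = 54.35 in

plate: A = 200 × 110 = 22000.00, centroid at (100.00, 55.00).
hole 1: A = −π·34² = -3631.68, centroid at (91.00, 60.00).
hole 2: A = −(33 × 21) = -693.00, centroid at (147.50, 45.50).
ΣA = 17675.32 in²
ΣAx_c = (22000.00)(100.00) + (-3631.68)(91.00) + (-693.00)(147.50) = 1767299.52 in³
ΣAy_c = (22000.00)(55.00) + (-3631.68)(60.00) + (-693.00)(45.50) = 960567.63 in³
x_c = 1767299.52 / 17675.32 = 99.99 in
y_c = 960567.63 / 17675.32 = 54.35 in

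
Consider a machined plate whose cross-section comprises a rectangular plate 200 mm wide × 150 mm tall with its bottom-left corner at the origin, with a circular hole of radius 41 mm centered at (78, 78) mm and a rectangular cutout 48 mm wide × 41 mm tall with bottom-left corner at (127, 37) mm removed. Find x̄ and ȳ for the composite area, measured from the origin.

Part | A | x̄ᵢ | ȳᵢ | A·x̄ᵢ | A·ȳᵢ
plate | 30000.00 | 100.00 | 75.00 | 3000000.00 | 2250000.00
hole 1 | -5281.02 | 78.00 | 78.00 | -411919.35 | -411919.35
hole 2 | -1968.00 | 151.00 | 57.50 | -297168.00 | -113160.00
Σ | 22750.98 |  |  | 2290912.65 | 1724920.65
x̄ = 2290912.65 / 22750.98 = 100.70 mm
ȳ = 1724920.65 / 22750.98 = 75.82 mm

x̄ = 100.70 mm, ȳ = 75.82 mm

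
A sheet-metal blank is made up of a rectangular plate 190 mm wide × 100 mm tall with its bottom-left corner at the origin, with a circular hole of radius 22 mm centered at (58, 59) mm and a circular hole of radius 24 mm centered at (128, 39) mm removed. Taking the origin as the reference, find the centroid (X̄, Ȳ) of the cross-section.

plate: A = 190 × 100 = 19000.00, centroid at (95.00, 50.00).
hole 1: A = −π·22² = -1520.53, centroid at (58.00, 59.00).
hole 2: A = −π·24² = -1809.56, centroid at (128.00, 39.00).
ΣA = 15669.91 mm², ΣAX̄ = 1485185.87 mm³, ΣAȲ = 789715.94 mm³.
X̄ = 1485185.87/15669.91 = 94.78 mm; Ȳ = 789715.94/15669.91 = 50.40 mm.

X̄ = 94.78 mm, Ȳ = 50.40 mm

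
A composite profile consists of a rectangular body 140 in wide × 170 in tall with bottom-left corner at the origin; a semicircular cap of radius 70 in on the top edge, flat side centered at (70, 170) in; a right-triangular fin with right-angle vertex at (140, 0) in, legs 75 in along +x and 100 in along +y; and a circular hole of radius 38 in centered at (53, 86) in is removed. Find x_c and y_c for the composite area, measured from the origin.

x_c = 84.11 in, y_c = 107.29 in

Part | A | x̄ᵢ | ȳᵢ | A·x̄ᵢ | A·ȳᵢ
rectangular body | 23800.00 | 70.00 | 85.00 | 1666000.00 | 2023000.00
semicircular top | 7696.90 | 70.00 | 199.71 | 538783.14 | 1537140.01
triangular fin | 3750.00 | 165.00 | 33.33 | 618750.00 | 125000.00
hole | -4536.46 | 53.00 | 86.00 | -240432.37 | -390135.54
Σ | 30710.44 |  |  | 2583100.77 | 3295004.46
x_c = 2583100.77 / 30710.44 = 84.11 in
y_c = 3295004.46 / 30710.44 = 107.29 in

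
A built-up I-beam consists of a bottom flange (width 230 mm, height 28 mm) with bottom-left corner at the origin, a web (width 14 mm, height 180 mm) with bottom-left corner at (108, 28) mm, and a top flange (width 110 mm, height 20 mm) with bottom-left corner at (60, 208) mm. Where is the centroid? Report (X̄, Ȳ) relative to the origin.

X̄ = 115.00 mm, Ȳ = 77.70 mm

bottom flange: A = 230 × 28 = 6440.00, centroid at (115.00, 14.00).
web: A = 14 × 180 = 2520.00, centroid at (115.00, 118.00).
top flange: A = 110 × 20 = 2200.00, centroid at (115.00, 218.00).
ΣA = 11160.00 mm², ΣAX̄ = 1283400.00 mm³, ΣAȲ = 867120.00 mm³.
X̄ = 1283400.00/11160.00 = 115.00 mm; Ȳ = 867120.00/11160.00 = 77.70 mm.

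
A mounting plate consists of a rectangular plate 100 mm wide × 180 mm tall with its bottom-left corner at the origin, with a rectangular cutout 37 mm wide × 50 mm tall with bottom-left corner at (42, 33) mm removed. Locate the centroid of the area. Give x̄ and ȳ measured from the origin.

Part | A | x̄ᵢ | ȳᵢ | A·x̄ᵢ | A·ȳᵢ
plate | 18000.00 | 50.00 | 90.00 | 900000.00 | 1620000.00
hole | -1850.00 | 60.50 | 58.00 | -111925.00 | -107300.00
Σ | 16150.00 |  |  | 788075.00 | 1512700.00
x̄ = 788075.00 / 16150.00 = 48.80 mm
ȳ = 1512700.00 / 16150.00 = 93.67 mm

x̄ = 48.80 mm, ȳ = 93.67 mm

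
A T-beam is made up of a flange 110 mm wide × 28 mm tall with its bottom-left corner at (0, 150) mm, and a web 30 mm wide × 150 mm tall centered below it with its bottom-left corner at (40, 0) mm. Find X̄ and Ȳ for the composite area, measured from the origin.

X̄ = 55.00 mm, Ȳ = 111.16 mm

web: A = 30 × 150 = 4500.00, centroid at (55.00, 75.00).
flange: A = 110 × 28 = 3080.00, centroid at (55.00, 164.00).
ΣA = 7580.00 mm², ΣAX̄ = 416900.00 mm³, ΣAȲ = 842620.00 mm³.
X̄ = 416900.00/7580.00 = 55.00 mm; Ȳ = 842620.00/7580.00 = 111.16 mm.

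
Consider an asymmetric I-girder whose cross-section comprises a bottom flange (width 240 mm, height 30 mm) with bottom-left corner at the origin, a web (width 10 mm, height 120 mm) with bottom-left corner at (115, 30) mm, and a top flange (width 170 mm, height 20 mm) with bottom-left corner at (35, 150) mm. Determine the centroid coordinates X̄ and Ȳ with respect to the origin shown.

X̄ = 120.00 mm, Ȳ = 64.41 mm

Part | A | x̄ᵢ | ȳᵢ | A·x̄ᵢ | A·ȳᵢ
bottom flange | 7200.00 | 120.00 | 15.00 | 864000.00 | 108000.00
web | 1200.00 | 120.00 | 90.00 | 144000.00 | 108000.00
top flange | 3400.00 | 120.00 | 160.00 | 408000.00 | 544000.00
Σ | 11800.00 |  |  | 1416000.00 | 760000.00
X̄ = 1416000.00 / 11800.00 = 120.00 mm
Ȳ = 760000.00 / 11800.00 = 64.41 mm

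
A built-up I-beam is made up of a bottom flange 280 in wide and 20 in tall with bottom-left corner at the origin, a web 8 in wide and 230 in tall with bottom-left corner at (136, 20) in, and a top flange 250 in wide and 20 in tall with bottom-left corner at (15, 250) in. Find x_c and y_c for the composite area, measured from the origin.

bottom flange: A = 280 × 20 = 5600.00, centroid at (140.00, 10.00).
web: A = 8 × 230 = 1840.00, centroid at (140.00, 135.00).
top flange: A = 250 × 20 = 5000.00, centroid at (140.00, 260.00).
ΣA = 12440.00 in²
ΣAx_c = (5600.00)(140.00) + (1840.00)(140.00) + (5000.00)(140.00) = 1741600.00 in³
ΣAy_c = (5600.00)(10.00) + (1840.00)(135.00) + (5000.00)(260.00) = 1604400.00 in³
x_c = 1741600.00 / 12440.00 = 140.00 in
y_c = 1604400.00 / 12440.00 = 128.97 in

x_c = 140.00 in, y_c = 128.97 in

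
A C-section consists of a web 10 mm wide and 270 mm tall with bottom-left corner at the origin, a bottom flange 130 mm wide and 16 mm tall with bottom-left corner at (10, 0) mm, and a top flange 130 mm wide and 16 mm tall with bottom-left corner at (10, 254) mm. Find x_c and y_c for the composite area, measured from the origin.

Part | A | x̄ᵢ | ȳᵢ | A·x̄ᵢ | A·ȳᵢ
web | 2700.00 | 5.00 | 135.00 | 13500.00 | 364500.00
bottom flange | 2080.00 | 75.00 | 8.00 | 156000.00 | 16640.00
top flange | 2080.00 | 75.00 | 262.00 | 156000.00 | 544960.00
Σ | 6860.00 |  |  | 325500.00 | 926100.00
x_c = 325500.00 / 6860.00 = 47.45 mm
y_c = 926100.00 / 6860.00 = 135.00 mm

x_c = 47.45 mm, y_c = 135.00 mm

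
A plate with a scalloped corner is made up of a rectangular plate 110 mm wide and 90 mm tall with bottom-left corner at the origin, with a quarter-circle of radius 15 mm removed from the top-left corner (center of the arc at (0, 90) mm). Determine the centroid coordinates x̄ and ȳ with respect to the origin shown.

Part | A | x̄ᵢ | ȳᵢ | A·x̄ᵢ | A·ȳᵢ
plate | 9900.00 | 55.00 | 45.00 | 544500.00 | 445500.00
removed quarter-circle | -176.71 | 6.37 | 83.63 | -1125.00 | -14779.31
Σ | 9723.29 |  |  | 543375.00 | 430720.69
x̄ = 543375.00 / 9723.29 = 55.88 mm
ȳ = 430720.69 / 9723.29 = 44.30 mm

x̄ = 55.88 mm, ȳ = 44.30 mm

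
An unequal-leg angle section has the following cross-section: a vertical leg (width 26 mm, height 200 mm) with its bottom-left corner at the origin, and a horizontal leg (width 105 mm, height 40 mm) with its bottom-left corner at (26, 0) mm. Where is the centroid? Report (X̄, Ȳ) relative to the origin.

vertical leg: A = 26 × 200 = 5200.00, centroid at (13.00, 100.00).
horizontal leg: A = 105 × 40 = 4200.00, centroid at (78.50, 20.00).
ΣA = 9400.00 mm²
ΣAX̄ = (5200.00)(13.00) + (4200.00)(78.50) = 397300.00 mm³
ΣAȲ = (5200.00)(100.00) + (4200.00)(20.00) = 604000.00 mm³
X̄ = 397300.00 / 9400.00 = 42.27 mm
Ȳ = 604000.00 / 9400.00 = 64.26 mm

X̄ = 42.27 mm, Ȳ = 64.26 mm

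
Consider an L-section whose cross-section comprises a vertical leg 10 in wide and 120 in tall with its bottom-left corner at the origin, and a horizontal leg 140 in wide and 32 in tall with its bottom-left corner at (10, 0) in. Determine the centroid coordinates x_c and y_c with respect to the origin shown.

x_c = 64.15 in, y_c = 25.30 in

vertical leg: A = 10 × 120 = 1200.00, centroid at (5.00, 60.00).
horizontal leg: A = 140 × 32 = 4480.00, centroid at (80.00, 16.00).
ΣA = 5680.00 in², ΣAx_c = 364400.00 in³, ΣAy_c = 143680.00 in³.
x_c = 364400.00/5680.00 = 64.15 in; y_c = 143680.00/5680.00 = 25.30 in.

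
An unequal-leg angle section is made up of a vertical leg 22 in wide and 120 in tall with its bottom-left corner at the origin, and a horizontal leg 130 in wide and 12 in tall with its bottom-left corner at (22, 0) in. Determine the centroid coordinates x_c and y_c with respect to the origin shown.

vertical leg: A = 22 × 120 = 2640.00, centroid at (11.00, 60.00).
horizontal leg: A = 130 × 12 = 1560.00, centroid at (87.00, 6.00).
ΣA = 4200.00 in², ΣAx_c = 164760.00 in³, ΣAy_c = 167760.00 in³.
x_c = 164760.00/4200.00 = 39.23 in; y_c = 167760.00/4200.00 = 39.94 in.

x_c = 39.23 in, y_c = 39.94 in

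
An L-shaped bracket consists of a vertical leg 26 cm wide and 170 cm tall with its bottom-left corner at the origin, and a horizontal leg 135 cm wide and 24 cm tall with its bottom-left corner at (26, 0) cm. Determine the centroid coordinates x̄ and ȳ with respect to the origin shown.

vertical leg: A = 26 × 170 = 4420.00, centroid at (13.00, 85.00).
horizontal leg: A = 135 × 24 = 3240.00, centroid at (93.50, 12.00).
ΣA = 7660.00 cm², ΣAx̄ = 360400.00 cm³, ΣAȳ = 414580.00 cm³.
x̄ = 360400.00/7660.00 = 47.05 cm; ȳ = 414580.00/7660.00 = 54.12 cm.

x̄ = 47.05 cm, ȳ = 54.12 cm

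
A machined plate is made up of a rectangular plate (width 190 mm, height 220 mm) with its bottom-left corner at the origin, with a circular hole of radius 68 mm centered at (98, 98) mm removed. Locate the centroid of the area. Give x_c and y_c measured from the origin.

Part | A | x̄ᵢ | ȳᵢ | A·x̄ᵢ | A·ȳᵢ
plate | 41800.00 | 95.00 | 110.00 | 3971000.00 | 4598000.00
hole | -14526.72 | 98.00 | 98.00 | -1423618.99 | -1423618.99
Σ | 27273.28 |  |  | 2547381.01 | 3174381.01
x_c = 2547381.01 / 27273.28 = 93.40 mm
y_c = 3174381.01 / 27273.28 = 116.39 mm

x_c = 93.40 mm, y_c = 116.39 mm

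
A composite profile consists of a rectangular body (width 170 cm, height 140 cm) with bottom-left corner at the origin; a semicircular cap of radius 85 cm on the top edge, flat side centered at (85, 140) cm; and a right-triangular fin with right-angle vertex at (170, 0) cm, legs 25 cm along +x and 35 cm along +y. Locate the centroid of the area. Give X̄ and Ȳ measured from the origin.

Part | A | x̄ᵢ | ȳᵢ | A·x̄ᵢ | A·ȳᵢ
rectangular body | 23800.00 | 85.00 | 70.00 | 2023000.00 | 1666000.00
semicircular top | 11349.00 | 85.00 | 176.08 | 964665.29 | 1998277.15
triangular fin | 437.50 | 178.33 | 11.67 | 78020.83 | 5104.17
Σ | 35586.50 |  |  | 3065686.13 | 3669381.32
X̄ = 3065686.13 / 35586.50 = 86.15 cm
Ȳ = 3669381.32 / 35586.50 = 103.11 cm

X̄ = 86.15 cm, Ȳ = 103.11 cm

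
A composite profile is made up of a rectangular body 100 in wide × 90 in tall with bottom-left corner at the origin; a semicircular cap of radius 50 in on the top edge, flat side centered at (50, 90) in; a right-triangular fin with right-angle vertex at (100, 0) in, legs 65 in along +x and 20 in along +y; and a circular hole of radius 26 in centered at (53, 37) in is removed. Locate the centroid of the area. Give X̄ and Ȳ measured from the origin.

X̄ = 53.51 in, Ȳ = 67.01 in

Part | A | x̄ᵢ | ȳᵢ | A·x̄ᵢ | A·ȳᵢ
rectangular body | 9000.00 | 50.00 | 45.00 | 450000.00 | 405000.00
semicircular top | 3926.99 | 50.00 | 111.22 | 196349.54 | 436762.51
triangular fin | 650.00 | 121.67 | 6.67 | 79083.33 | 4333.33
hole | -2123.72 | 53.00 | 37.00 | -112556.98 | -78577.52
Σ | 11453.27 |  |  | 612875.89 | 767518.32
X̄ = 612875.89 / 11453.27 = 53.51 in
Ȳ = 767518.32 / 11453.27 = 67.01 in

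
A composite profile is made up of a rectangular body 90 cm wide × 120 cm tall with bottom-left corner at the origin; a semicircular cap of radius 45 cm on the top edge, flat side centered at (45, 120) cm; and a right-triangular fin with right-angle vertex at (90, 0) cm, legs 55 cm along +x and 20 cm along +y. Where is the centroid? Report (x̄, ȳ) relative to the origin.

rectangular body: A = 90 × 120 = 10800.00, centroid at (45.00, 60.00).
semicircular top: A = ½π·45² = 3180.86, centroid at (45.00, 139.10).
triangular fin: A = ½·55·20 = 550.00, centroid at (108.33, 6.67).
ΣA = 14530.86 cm²
ΣAx̄ = (10800.00)(45.00) + (3180.86)(45.00) + (550.00)(108.33) = 688722.15 cm³
ΣAȳ = (10800.00)(60.00) + (3180.86)(139.10) + (550.00)(6.67) = 1094120.17 cm³
x̄ = 688722.15 / 14530.86 = 47.40 cm
ȳ = 1094120.17 / 14530.86 = 75.30 cm

x̄ = 47.40 cm, ȳ = 75.30 cm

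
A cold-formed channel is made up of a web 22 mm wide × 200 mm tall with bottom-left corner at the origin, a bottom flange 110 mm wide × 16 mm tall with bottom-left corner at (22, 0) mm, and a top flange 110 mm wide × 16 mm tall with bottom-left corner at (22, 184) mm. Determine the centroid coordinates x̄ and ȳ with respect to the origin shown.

Part | A | x̄ᵢ | ȳᵢ | A·x̄ᵢ | A·ȳᵢ
web | 4400.00 | 11.00 | 100.00 | 48400.00 | 440000.00
bottom flange | 1760.00 | 77.00 | 8.00 | 135520.00 | 14080.00
top flange | 1760.00 | 77.00 | 192.00 | 135520.00 | 337920.00
Σ | 7920.00 |  |  | 319440.00 | 792000.00
x̄ = 319440.00 / 7920.00 = 40.33 mm
ȳ = 792000.00 / 7920.00 = 100.00 mm

x̄ = 40.33 mm, ȳ = 100.00 mm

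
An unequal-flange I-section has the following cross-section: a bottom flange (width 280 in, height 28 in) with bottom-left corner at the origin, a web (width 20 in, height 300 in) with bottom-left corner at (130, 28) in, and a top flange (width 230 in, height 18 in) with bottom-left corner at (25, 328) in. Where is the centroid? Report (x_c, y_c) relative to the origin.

bottom flange: A = 280 × 28 = 7840.00, centroid at (140.00, 14.00).
web: A = 20 × 300 = 6000.00, centroid at (140.00, 178.00).
top flange: A = 230 × 18 = 4140.00, centroid at (140.00, 337.00).
ΣA = 17980.00 in²
ΣAx_c = (7840.00)(140.00) + (6000.00)(140.00) + (4140.00)(140.00) = 2517200.00 in³
ΣAy_c = (7840.00)(14.00) + (6000.00)(178.00) + (4140.00)(337.00) = 2572940.00 in³
x_c = 2517200.00 / 17980.00 = 140.00 in
y_c = 2572940.00 / 17980.00 = 143.10 in

x_c = 140.00 in, y_c = 143.10 in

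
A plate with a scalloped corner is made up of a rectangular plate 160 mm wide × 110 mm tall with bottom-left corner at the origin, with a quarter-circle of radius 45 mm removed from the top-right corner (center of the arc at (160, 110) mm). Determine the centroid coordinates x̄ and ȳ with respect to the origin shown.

plate: A = 160 × 110 = 17600.00, centroid at (80.00, 55.00).
removed quarter-circle: A = −¼π·45² = -1590.43, centroid at (140.90, 90.90).
ΣA = 16009.57 mm²
ΣAx̄ = (17600.00)(80.00) + (-1590.43)(140.90) = 1183906.00 mm³
ΣAȳ = (17600.00)(55.00) + (-1590.43)(90.90) = 823427.56 mm³
x̄ = 1183906.00 / 16009.57 = 73.95 mm
ȳ = 823427.56 / 16009.57 = 51.43 mm

x̄ = 73.95 mm, ȳ = 51.43 mm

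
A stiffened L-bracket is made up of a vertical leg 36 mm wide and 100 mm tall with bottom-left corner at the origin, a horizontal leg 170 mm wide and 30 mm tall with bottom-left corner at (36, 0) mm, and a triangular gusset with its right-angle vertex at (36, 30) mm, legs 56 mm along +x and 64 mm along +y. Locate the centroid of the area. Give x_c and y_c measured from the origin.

x_c = 74.33 mm, y_c = 33.21 mm

vertical leg: A = 36 × 100 = 3600.00, centroid at (18.00, 50.00).
horizontal leg: A = 170 × 30 = 5100.00, centroid at (121.00, 15.00).
gusset: A = ½·56·64 = 1792.00, centroid at (54.67, 51.33).
ΣA = 10492.00 mm²
ΣAx_c = (3600.00)(18.00) + (5100.00)(121.00) + (1792.00)(54.67) = 779862.67 mm³
ΣAy_c = (3600.00)(50.00) + (5100.00)(15.00) + (1792.00)(51.33) = 348489.33 mm³
x_c = 779862.67 / 10492.00 = 74.33 mm
y_c = 348489.33 / 10492.00 = 33.21 mm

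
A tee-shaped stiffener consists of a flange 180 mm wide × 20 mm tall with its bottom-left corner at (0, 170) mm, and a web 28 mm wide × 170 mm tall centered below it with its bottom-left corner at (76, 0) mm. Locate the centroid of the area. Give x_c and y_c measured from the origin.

Part | A | x̄ᵢ | ȳᵢ | A·x̄ᵢ | A·ȳᵢ
web | 4760.00 | 90.00 | 85.00 | 428400.00 | 404600.00
flange | 3600.00 | 90.00 | 180.00 | 324000.00 | 648000.00
Σ | 8360.00 |  |  | 752400.00 | 1052600.00
x_c = 752400.00 / 8360.00 = 90.00 mm
y_c = 1052600.00 / 8360.00 = 125.91 mm

x_c = 90.00 mm, y_c = 125.91 mm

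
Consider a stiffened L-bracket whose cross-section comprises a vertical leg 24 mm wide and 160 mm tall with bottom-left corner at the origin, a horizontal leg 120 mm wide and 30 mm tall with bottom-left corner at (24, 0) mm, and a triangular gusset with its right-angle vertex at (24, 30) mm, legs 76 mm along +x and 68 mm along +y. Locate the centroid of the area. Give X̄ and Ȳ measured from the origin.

vertical leg: A = 24 × 160 = 3840.00, centroid at (12.00, 80.00).
horizontal leg: A = 120 × 30 = 3600.00, centroid at (84.00, 15.00).
gusset: A = ½·76·68 = 2584.00, centroid at (49.33, 52.67).
ΣA = 10024.00 mm², ΣAX̄ = 475957.33 mm³, ΣAȲ = 497290.67 mm³.
X̄ = 475957.33/10024.00 = 47.48 mm; Ȳ = 497290.67/10024.00 = 49.61 mm.

X̄ = 47.48 mm, Ȳ = 49.61 mm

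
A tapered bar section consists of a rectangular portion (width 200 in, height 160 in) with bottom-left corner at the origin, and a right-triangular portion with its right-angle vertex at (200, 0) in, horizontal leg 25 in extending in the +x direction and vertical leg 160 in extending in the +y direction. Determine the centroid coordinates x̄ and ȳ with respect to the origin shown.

rectangular portion: A = 200 × 160 = 32000.00, centroid at (100.00, 80.00).
triangular portion: A = ½·25·160 = 2000.00, centroid at (208.33, 53.33).
ΣA = 34000.00 in², ΣAx̄ = 3616666.67 in³, ΣAȳ = 2666666.67 in³.
x̄ = 3616666.67/34000.00 = 106.37 in; ȳ = 2666666.67/34000.00 = 78.43 in.

x̄ = 106.37 in, ȳ = 78.43 in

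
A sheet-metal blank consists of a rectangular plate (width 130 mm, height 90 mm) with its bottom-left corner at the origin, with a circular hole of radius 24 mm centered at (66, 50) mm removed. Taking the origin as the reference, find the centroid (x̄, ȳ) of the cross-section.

plate: A = 130 × 90 = 11700.00, centroid at (65.00, 45.00).
hole: A = −π·24² = -1809.56, centroid at (66.00, 50.00).
ΣA = 9890.44 mm²
ΣAx̄ = (11700.00)(65.00) + (-1809.56)(66.00) = 641069.21 mm³
ΣAȳ = (11700.00)(45.00) + (-1809.56)(50.00) = 436022.13 mm³
x̄ = 641069.21 / 9890.44 = 64.82 mm
ȳ = 436022.13 / 9890.44 = 44.09 mm

x̄ = 64.82 mm, ȳ = 44.09 mm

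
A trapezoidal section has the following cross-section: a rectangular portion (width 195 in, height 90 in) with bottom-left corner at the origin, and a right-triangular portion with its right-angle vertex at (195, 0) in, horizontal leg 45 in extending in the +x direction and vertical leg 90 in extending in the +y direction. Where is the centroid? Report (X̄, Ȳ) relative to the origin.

X̄ = 109.14 in, Ȳ = 43.45 in

rectangular portion: A = 195 × 90 = 17550.00, centroid at (97.50, 45.00).
triangular portion: A = ½·45·90 = 2025.00, centroid at (210.00, 30.00).
ΣA = 19575.00 in²
ΣAX̄ = (17550.00)(97.50) + (2025.00)(210.00) = 2136375.00 in³
ΣAȲ = (17550.00)(45.00) + (2025.00)(30.00) = 850500.00 in³
X̄ = 2136375.00 / 19575.00 = 109.14 in
Ȳ = 850500.00 / 19575.00 = 43.45 in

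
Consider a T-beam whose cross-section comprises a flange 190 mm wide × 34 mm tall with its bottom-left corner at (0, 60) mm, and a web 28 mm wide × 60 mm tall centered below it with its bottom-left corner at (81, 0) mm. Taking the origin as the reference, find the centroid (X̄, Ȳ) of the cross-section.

X̄ = 95.00 mm, Ȳ = 67.30 mm

Part | A | x̄ᵢ | ȳᵢ | A·x̄ᵢ | A·ȳᵢ
web | 1680.00 | 95.00 | 30.00 | 159600.00 | 50400.00
flange | 6460.00 | 95.00 | 77.00 | 613700.00 | 497420.00
Σ | 8140.00 |  |  | 773300.00 | 547820.00
X̄ = 773300.00 / 8140.00 = 95.00 mm
Ȳ = 547820.00 / 8140.00 = 67.30 mm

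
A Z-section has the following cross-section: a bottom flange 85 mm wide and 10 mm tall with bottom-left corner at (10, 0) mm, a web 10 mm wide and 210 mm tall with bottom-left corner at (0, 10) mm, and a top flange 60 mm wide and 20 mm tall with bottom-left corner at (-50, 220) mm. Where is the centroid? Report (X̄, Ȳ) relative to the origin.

X̄ = 7.50 mm, Ȳ = 125.72 mm

bottom flange: A = 85 × 10 = 850.00, centroid at (52.50, 5.00).
web: A = 10 × 210 = 2100.00, centroid at (5.00, 115.00).
top flange: A = 60 × 20 = 1200.00, centroid at (-20.00, 230.00).
ΣA = 4150.00 mm², ΣAX̄ = 31125.00 mm³, ΣAȲ = 521750.00 mm³.
X̄ = 31125.00/4150.00 = 7.50 mm; Ȳ = 521750.00/4150.00 = 125.72 mm.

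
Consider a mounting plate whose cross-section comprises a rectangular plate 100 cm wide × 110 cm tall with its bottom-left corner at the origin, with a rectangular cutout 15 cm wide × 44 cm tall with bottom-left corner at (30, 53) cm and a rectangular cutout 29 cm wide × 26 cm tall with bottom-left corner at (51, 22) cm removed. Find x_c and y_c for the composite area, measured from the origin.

x_c = 49.64 cm, y_c = 55.20 cm

Part | A | x̄ᵢ | ȳᵢ | A·x̄ᵢ | A·ȳᵢ
plate | 11000.00 | 50.00 | 55.00 | 550000.00 | 605000.00
hole 1 | -660.00 | 37.50 | 75.00 | -24750.00 | -49500.00
hole 2 | -754.00 | 65.50 | 35.00 | -49387.00 | -26390.00
Σ | 9586.00 |  |  | 475863.00 | 529110.00
x_c = 475863.00 / 9586.00 = 49.64 cm
y_c = 529110.00 / 9586.00 = 55.20 cm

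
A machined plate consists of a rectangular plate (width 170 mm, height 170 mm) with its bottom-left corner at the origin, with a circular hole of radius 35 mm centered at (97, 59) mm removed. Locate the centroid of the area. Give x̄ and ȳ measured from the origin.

Part | A | x̄ᵢ | ȳᵢ | A·x̄ᵢ | A·ȳᵢ
plate | 28900.00 | 85.00 | 85.00 | 2456500.00 | 2456500.00
hole | -3848.45 | 97.00 | 59.00 | -373299.75 | -227058.61
Σ | 25051.55 |  |  | 2083200.25 | 2229441.39
x̄ = 2083200.25 / 25051.55 = 83.16 mm
ȳ = 2229441.39 / 25051.55 = 88.99 mm

x̄ = 83.16 mm, ȳ = 88.99 mm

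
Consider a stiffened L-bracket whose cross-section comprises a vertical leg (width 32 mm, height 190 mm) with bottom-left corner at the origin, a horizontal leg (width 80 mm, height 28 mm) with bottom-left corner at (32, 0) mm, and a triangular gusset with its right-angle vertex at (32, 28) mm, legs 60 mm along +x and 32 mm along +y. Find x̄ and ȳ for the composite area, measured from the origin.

Part | A | x̄ᵢ | ȳᵢ | A·x̄ᵢ | A·ȳᵢ
vertical leg | 6080.00 | 16.00 | 95.00 | 97280.00 | 577600.00
horizontal leg | 2240.00 | 72.00 | 14.00 | 161280.00 | 31360.00
gusset | 960.00 | 52.00 | 38.67 | 49920.00 | 37120.00
Σ | 9280.00 |  |  | 308480.00 | 646080.00
x̄ = 308480.00 / 9280.00 = 33.24 mm
ȳ = 646080.00 / 9280.00 = 69.62 mm

x̄ = 33.24 mm, ȳ = 69.62 mm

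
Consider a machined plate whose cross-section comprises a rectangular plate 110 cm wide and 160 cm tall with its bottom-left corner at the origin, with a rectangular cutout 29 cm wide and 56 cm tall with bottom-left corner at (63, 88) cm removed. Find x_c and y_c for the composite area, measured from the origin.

plate: A = 110 × 160 = 17600.00, centroid at (55.00, 80.00).
hole: A = −(29 × 56) = -1624.00, centroid at (77.50, 116.00).
ΣA = 15976.00 cm²
ΣAx_c = (17600.00)(55.00) + (-1624.00)(77.50) = 842140.00 cm³
ΣAy_c = (17600.00)(80.00) + (-1624.00)(116.00) = 1219616.00 cm³
x_c = 842140.00 / 15976.00 = 52.71 cm
y_c = 1219616.00 / 15976.00 = 76.34 cm

x_c = 52.71 cm, y_c = 76.34 cm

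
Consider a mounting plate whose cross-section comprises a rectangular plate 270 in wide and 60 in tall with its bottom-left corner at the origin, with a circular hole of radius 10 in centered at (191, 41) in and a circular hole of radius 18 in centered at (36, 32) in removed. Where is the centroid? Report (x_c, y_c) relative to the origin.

x_c = 140.59 in, y_c = 29.63 in

Part | A | x̄ᵢ | ȳᵢ | A·x̄ᵢ | A·ȳᵢ
plate | 16200.00 | 135.00 | 30.00 | 2187000.00 | 486000.00
hole 1 | -314.16 | 191.00 | 41.00 | -60004.42 | -12880.53
hole 2 | -1017.88 | 36.00 | 32.00 | -36643.54 | -32572.03
Σ | 14867.96 |  |  | 2090352.04 | 440547.44
x_c = 2090352.04 / 14867.96 = 140.59 in
y_c = 440547.44 / 14867.96 = 29.63 in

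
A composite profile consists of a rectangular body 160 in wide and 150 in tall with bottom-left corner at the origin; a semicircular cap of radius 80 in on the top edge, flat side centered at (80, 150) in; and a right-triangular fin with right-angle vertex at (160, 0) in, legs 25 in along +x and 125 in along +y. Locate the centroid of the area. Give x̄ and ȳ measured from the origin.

x̄ = 83.88 in, ȳ = 104.29 in

rectangular body: A = 160 × 150 = 24000.00, centroid at (80.00, 75.00).
semicircular top: A = ½π·80² = 10053.10, centroid at (80.00, 183.95).
triangular fin: A = ½·25·125 = 1562.50, centroid at (168.33, 41.67).
ΣA = 35615.60 in²
ΣAx̄ = (24000.00)(80.00) + (10053.10)(80.00) + (1562.50)(168.33) = 2987268.55 in³
ΣAȳ = (24000.00)(75.00) + (10053.10)(183.95) + (1562.50)(41.67) = 3714401.97 in³
x̄ = 2987268.55 / 35615.60 = 83.88 in
ȳ = 3714401.97 / 35615.60 = 104.29 in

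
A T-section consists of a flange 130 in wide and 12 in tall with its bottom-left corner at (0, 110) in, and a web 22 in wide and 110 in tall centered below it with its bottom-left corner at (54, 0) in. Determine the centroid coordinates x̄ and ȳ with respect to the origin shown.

x̄ = 65.00 in, ȳ = 78.91 in

web: A = 22 × 110 = 2420.00, centroid at (65.00, 55.00).
flange: A = 130 × 12 = 1560.00, centroid at (65.00, 116.00).
ΣA = 3980.00 in²
ΣAx̄ = (2420.00)(65.00) + (1560.00)(65.00) = 258700.00 in³
ΣAȳ = (2420.00)(55.00) + (1560.00)(116.00) = 314060.00 in³
x̄ = 258700.00 / 3980.00 = 65.00 in
ȳ = 314060.00 / 3980.00 = 78.91 in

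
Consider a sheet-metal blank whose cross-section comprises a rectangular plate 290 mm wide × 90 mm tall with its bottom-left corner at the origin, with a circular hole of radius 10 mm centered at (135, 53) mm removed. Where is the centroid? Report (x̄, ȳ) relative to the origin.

x̄ = 145.12 mm, ȳ = 44.90 mm

plate: A = 290 × 90 = 26100.00, centroid at (145.00, 45.00).
hole: A = −π·10² = -314.16, centroid at (135.00, 53.00).
ΣA = 25785.84 mm², ΣAx̄ = 3742088.50 mm³, ΣAȳ = 1157849.56 mm³.
x̄ = 3742088.50/25785.84 = 145.12 mm; ȳ = 1157849.56/25785.84 = 44.90 mm.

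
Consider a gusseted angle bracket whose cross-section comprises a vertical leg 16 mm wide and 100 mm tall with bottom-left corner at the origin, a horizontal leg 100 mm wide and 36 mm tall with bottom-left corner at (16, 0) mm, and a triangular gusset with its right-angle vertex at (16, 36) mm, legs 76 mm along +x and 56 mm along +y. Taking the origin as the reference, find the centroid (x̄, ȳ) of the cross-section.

x̄ = 46.17 mm, ȳ = 35.63 mm

vertical leg: A = 16 × 100 = 1600.00, centroid at (8.00, 50.00).
horizontal leg: A = 100 × 36 = 3600.00, centroid at (66.00, 18.00).
gusset: A = ½·76·56 = 2128.00, centroid at (41.33, 54.67).
ΣA = 7328.00 mm², ΣAx̄ = 338357.33 mm³, ΣAȳ = 261130.67 mm³.
x̄ = 338357.33/7328.00 = 46.17 mm; ȳ = 261130.67/7328.00 = 35.63 mm.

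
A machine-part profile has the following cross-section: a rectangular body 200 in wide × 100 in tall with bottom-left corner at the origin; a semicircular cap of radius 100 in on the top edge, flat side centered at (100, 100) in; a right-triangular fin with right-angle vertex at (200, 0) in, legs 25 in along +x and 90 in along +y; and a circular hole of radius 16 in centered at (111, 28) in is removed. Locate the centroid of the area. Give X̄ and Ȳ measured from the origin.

Part | A | x̄ᵢ | ȳᵢ | A·x̄ᵢ | A·ȳᵢ
rectangular body | 20000.00 | 100.00 | 50.00 | 2000000.00 | 1000000.00
semicircular top | 15707.96 | 100.00 | 142.44 | 1570796.33 | 2237462.99
triangular fin | 1125.00 | 208.33 | 30.00 | 234375.00 | 33750.00
hole | -804.25 | 111.00 | 28.00 | -89271.50 | -22518.94
Σ | 36028.72 |  |  | 3715899.83 | 3248694.06
X̄ = 3715899.83 / 36028.72 = 103.14 in
Ȳ = 3248694.06 / 36028.72 = 90.17 in

X̄ = 103.14 in, Ȳ = 90.17 in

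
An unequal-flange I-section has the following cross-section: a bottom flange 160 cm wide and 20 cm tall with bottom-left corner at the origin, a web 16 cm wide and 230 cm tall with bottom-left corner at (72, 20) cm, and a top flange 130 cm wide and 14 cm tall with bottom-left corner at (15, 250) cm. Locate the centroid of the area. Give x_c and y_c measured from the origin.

x_c = 80.00 cm, y_c = 114.54 cm

bottom flange: A = 160 × 20 = 3200.00, centroid at (80.00, 10.00).
web: A = 16 × 230 = 3680.00, centroid at (80.00, 135.00).
top flange: A = 130 × 14 = 1820.00, centroid at (80.00, 257.00).
ΣA = 8700.00 cm²
ΣAx_c = (3200.00)(80.00) + (3680.00)(80.00) + (1820.00)(80.00) = 696000.00 cm³
ΣAy_c = (3200.00)(10.00) + (3680.00)(135.00) + (1820.00)(257.00) = 996540.00 cm³
x_c = 696000.00 / 8700.00 = 80.00 cm
y_c = 996540.00 / 8700.00 = 114.54 cm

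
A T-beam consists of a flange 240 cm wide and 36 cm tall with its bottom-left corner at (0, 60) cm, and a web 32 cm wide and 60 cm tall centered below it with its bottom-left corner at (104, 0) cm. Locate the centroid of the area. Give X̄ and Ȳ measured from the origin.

X̄ = 120.00 cm, Ȳ = 69.27 cm

web: A = 32 × 60 = 1920.00, centroid at (120.00, 30.00).
flange: A = 240 × 36 = 8640.00, centroid at (120.00, 78.00).
ΣA = 10560.00 cm²
ΣAX̄ = (1920.00)(120.00) + (8640.00)(120.00) = 1267200.00 cm³
ΣAȲ = (1920.00)(30.00) + (8640.00)(78.00) = 731520.00 cm³
X̄ = 1267200.00 / 10560.00 = 120.00 cm
Ȳ = 731520.00 / 10560.00 = 69.27 cm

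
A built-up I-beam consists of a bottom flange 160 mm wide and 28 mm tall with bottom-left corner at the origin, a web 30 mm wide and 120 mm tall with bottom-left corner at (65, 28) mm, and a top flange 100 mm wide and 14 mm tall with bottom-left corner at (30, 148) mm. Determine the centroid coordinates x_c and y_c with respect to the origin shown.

x_c = 80.00 mm, y_c = 62.92 mm

bottom flange: A = 160 × 28 = 4480.00, centroid at (80.00, 14.00).
web: A = 30 × 120 = 3600.00, centroid at (80.00, 88.00).
top flange: A = 100 × 14 = 1400.00, centroid at (80.00, 155.00).
ΣA = 9480.00 mm²
ΣAx_c = (4480.00)(80.00) + (3600.00)(80.00) + (1400.00)(80.00) = 758400.00 mm³
ΣAy_c = (4480.00)(14.00) + (3600.00)(88.00) + (1400.00)(155.00) = 596520.00 mm³
x_c = 758400.00 / 9480.00 = 80.00 mm
y_c = 596520.00 / 9480.00 = 62.92 mm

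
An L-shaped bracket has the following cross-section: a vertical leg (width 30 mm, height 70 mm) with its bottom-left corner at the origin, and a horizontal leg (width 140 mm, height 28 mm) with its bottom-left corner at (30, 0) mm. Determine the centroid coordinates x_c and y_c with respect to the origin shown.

vertical leg: A = 30 × 70 = 2100.00, centroid at (15.00, 35.00).
horizontal leg: A = 140 × 28 = 3920.00, centroid at (100.00, 14.00).
ΣA = 6020.00 mm²
ΣAx_c = (2100.00)(15.00) + (3920.00)(100.00) = 423500.00 mm³
ΣAy_c = (2100.00)(35.00) + (3920.00)(14.00) = 128380.00 mm³
x_c = 423500.00 / 6020.00 = 70.35 mm
y_c = 128380.00 / 6020.00 = 21.33 mm

x_c = 70.35 mm, y_c = 21.33 mm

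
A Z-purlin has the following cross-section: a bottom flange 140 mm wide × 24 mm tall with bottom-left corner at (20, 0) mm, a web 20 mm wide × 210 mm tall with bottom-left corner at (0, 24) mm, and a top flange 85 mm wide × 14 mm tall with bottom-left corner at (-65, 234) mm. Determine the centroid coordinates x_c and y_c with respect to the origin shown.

x_c = 36.30 mm, y_c = 99.30 mm

bottom flange: A = 140 × 24 = 3360.00, centroid at (90.00, 12.00).
web: A = 20 × 210 = 4200.00, centroid at (10.00, 129.00).
top flange: A = 85 × 14 = 1190.00, centroid at (-22.50, 241.00).
ΣA = 8750.00 mm², ΣAx_c = 317625.00 mm³, ΣAy_c = 868910.00 mm³.
x_c = 317625.00/8750.00 = 36.30 mm; y_c = 868910.00/8750.00 = 99.30 mm.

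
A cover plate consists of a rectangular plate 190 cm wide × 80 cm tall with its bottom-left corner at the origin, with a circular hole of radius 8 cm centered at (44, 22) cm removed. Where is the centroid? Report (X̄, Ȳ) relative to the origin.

X̄ = 95.68 cm, Ȳ = 40.24 cm

plate: A = 190 × 80 = 15200.00, centroid at (95.00, 40.00).
hole: A = −π·8² = -201.06, centroid at (44.00, 22.00).
ΣA = 14998.94 cm²
ΣAX̄ = (15200.00)(95.00) + (-201.06)(44.00) = 1435153.28 cm³
ΣAȲ = (15200.00)(40.00) + (-201.06)(22.00) = 603576.64 cm³
X̄ = 1435153.28 / 14998.94 = 95.68 cm
Ȳ = 603576.64 / 14998.94 = 40.24 cm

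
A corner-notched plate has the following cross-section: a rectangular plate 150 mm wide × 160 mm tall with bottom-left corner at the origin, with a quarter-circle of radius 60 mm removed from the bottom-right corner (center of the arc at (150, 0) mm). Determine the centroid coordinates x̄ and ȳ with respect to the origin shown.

plate: A = 150 × 160 = 24000.00, centroid at (75.00, 80.00).
removed quarter-circle: A = −¼π·60² = -2827.43, centroid at (124.54, 25.46).
ΣA = 21172.57 mm²
ΣAx̄ = (24000.00)(75.00) + (-2827.43)(124.54) = 1447884.99 mm³
ΣAȳ = (24000.00)(80.00) + (-2827.43)(25.46) = 1848000.00 mm³
x̄ = 1447884.99 / 21172.57 = 68.38 mm
ȳ = 1848000.00 / 21172.57 = 87.28 mm

x̄ = 68.38 mm, ȳ = 87.28 mm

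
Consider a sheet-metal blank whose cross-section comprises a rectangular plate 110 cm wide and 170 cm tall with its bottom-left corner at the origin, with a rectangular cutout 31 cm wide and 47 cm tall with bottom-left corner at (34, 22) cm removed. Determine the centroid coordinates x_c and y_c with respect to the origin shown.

Part | A | x̄ᵢ | ȳᵢ | A·x̄ᵢ | A·ȳᵢ
plate | 18700.00 | 55.00 | 85.00 | 1028500.00 | 1589500.00
hole | -1457.00 | 49.50 | 45.50 | -72121.50 | -66293.50
Σ | 17243.00 |  |  | 956378.50 | 1523206.50
x_c = 956378.50 / 17243.00 = 55.46 cm
y_c = 1523206.50 / 17243.00 = 88.34 cm

x_c = 55.46 cm, y_c = 88.34 cm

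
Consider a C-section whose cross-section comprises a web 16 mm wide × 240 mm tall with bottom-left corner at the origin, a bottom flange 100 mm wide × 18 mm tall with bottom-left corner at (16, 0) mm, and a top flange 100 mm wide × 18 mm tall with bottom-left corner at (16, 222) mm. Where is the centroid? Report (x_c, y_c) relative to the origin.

web: A = 16 × 240 = 3840.00, centroid at (8.00, 120.00).
bottom flange: A = 100 × 18 = 1800.00, centroid at (66.00, 9.00).
top flange: A = 100 × 18 = 1800.00, centroid at (66.00, 231.00).
ΣA = 7440.00 mm², ΣAx_c = 268320.00 mm³, ΣAy_c = 892800.00 mm³.
x_c = 268320.00/7440.00 = 36.06 mm; y_c = 892800.00/7440.00 = 120.00 mm.

x_c = 36.06 mm, y_c = 120.00 mm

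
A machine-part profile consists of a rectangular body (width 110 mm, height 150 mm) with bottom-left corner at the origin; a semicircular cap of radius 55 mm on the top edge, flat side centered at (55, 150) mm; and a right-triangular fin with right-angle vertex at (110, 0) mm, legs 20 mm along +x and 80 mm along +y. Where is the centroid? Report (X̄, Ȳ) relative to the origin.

X̄ = 57.24 mm, Ȳ = 94.44 mm

rectangular body: A = 110 × 150 = 16500.00, centroid at (55.00, 75.00).
semicircular top: A = ½π·55² = 4751.66, centroid at (55.00, 173.34).
triangular fin: A = ½·20·80 = 800.00, centroid at (116.67, 26.67).
ΣA = 22051.66 mm²
ΣAX̄ = (16500.00)(55.00) + (4751.66)(55.00) + (800.00)(116.67) = 1262174.57 mm³
ΣAȲ = (16500.00)(75.00) + (4751.66)(173.34) + (800.00)(26.67) = 2082498.83 mm³
X̄ = 1262174.57 / 22051.66 = 57.24 mm
Ȳ = 2082498.83 / 22051.66 = 94.44 mm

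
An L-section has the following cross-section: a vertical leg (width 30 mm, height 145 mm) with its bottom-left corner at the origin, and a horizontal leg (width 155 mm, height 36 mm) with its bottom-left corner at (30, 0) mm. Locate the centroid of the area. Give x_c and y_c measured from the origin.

vertical leg: A = 30 × 145 = 4350.00, centroid at (15.00, 72.50).
horizontal leg: A = 155 × 36 = 5580.00, centroid at (107.50, 18.00).
ΣA = 9930.00 mm², ΣAx_c = 665100.00 mm³, ΣAy_c = 415815.00 mm³.
x_c = 665100.00/9930.00 = 66.98 mm; y_c = 415815.00/9930.00 = 41.87 mm.

x_c = 66.98 mm, y_c = 41.87 mm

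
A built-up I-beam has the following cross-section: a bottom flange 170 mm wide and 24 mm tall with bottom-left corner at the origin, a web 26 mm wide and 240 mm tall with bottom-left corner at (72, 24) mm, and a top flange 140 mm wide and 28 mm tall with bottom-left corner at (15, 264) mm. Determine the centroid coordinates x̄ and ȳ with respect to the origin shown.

bottom flange: A = 170 × 24 = 4080.00, centroid at (85.00, 12.00).
web: A = 26 × 240 = 6240.00, centroid at (85.00, 144.00).
top flange: A = 140 × 28 = 3920.00, centroid at (85.00, 278.00).
ΣA = 14240.00 mm²
ΣAx̄ = (4080.00)(85.00) + (6240.00)(85.00) + (3920.00)(85.00) = 1210400.00 mm³
ΣAȳ = (4080.00)(12.00) + (6240.00)(144.00) + (3920.00)(278.00) = 2037280.00 mm³
x̄ = 1210400.00 / 14240.00 = 85.00 mm
ȳ = 2037280.00 / 14240.00 = 143.07 mm

x̄ = 85.00 mm, ȳ = 143.07 mm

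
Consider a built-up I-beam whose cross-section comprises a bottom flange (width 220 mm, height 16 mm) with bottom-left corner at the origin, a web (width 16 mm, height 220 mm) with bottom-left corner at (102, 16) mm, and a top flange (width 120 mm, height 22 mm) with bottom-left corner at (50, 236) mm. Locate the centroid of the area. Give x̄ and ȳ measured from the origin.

bottom flange: A = 220 × 16 = 3520.00, centroid at (110.00, 8.00).
web: A = 16 × 220 = 3520.00, centroid at (110.00, 126.00).
top flange: A = 120 × 22 = 2640.00, centroid at (110.00, 247.00).
ΣA = 9680.00 mm²
ΣAx̄ = (3520.00)(110.00) + (3520.00)(110.00) + (2640.00)(110.00) = 1064800.00 mm³
ΣAȳ = (3520.00)(8.00) + (3520.00)(126.00) + (2640.00)(247.00) = 1123760.00 mm³
x̄ = 1064800.00 / 9680.00 = 110.00 mm
ȳ = 1123760.00 / 9680.00 = 116.09 mm

x̄ = 110.00 mm, ȳ = 116.09 mm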